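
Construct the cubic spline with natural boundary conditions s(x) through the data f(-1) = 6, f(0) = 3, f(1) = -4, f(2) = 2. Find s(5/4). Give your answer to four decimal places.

Put m_i = s'' at the i-th knot. Here h = (1, 1, 1) and Δ = (-3, -7, 6), so the interior equations h_(i-1)·m_(i-1) + 2(h_(i-1)+h_i)·m_i + h_i·m_(i+1) = 6(Δ_i − Δ_(i-1)) read
  1·m_0 + 4·m_1 + 1·m_2 = 6(Δ_1 - Δ_0) = -24
  1·m_1 + 4·m_2 + 1·m_3 = 6(Δ_2 - Δ_1) = 78
Natural end conditions: m_0 = m_3 = 0.
Hence m_0 = 0, m_1 = -58/5, m_2 = 112/5, m_3 = 0.
On [1, 2], s(x) = -4 - 22/15·(x - 1) + 56/5·(x - 1)² - 56/15·(x - 1)³.
With (x - 1) = 1/4: s(5/4) = -149/40.

-3.7250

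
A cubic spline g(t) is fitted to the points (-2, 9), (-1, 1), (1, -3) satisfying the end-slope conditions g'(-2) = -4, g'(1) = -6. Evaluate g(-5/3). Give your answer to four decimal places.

6.8272

Write m_i for g''(x_i). With h_i = 1, 2 and divided differences Δ_i = -8, -2, the continuity of g' gives the tridiagonal system
  1·m_0 + 6·m_1 + 2·m_2 = 6(Δ_1 - Δ_0) = 36
Clamped end conditions give two more equations: 2h_0·m_0 + h_0·m_1 = 6(Δ_0 - g'(-2)) = -24 and h_1·m_1 + 2h_1·m_2 = 6(g'(1) - Δ_1) = -24.
Solving: m_0 = -56/3, m_1 = 40/3, m_2 = -38/3.
On [-2, -1], g(t) = 9 - 4·(t + 2) - 28/3·(t + 2)² + 16/3·(t + 2)³.
With (t + 2) = 1/3: g(-5/3) = 553/81.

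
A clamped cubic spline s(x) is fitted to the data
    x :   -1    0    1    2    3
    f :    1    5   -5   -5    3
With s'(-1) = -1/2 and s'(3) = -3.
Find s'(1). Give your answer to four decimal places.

-9.2500

With M_i denoting the second derivative at x_i, h_i = 1, 1, 1, 1, and Δ_i = (y_(i+1) − y_i)/h_i = 4, -10, 0, 8:
  1·M_0 + 4·M_1 + 1·M_2 = 6(Δ_1 - Δ_0) = -84
  1·M_1 + 4·M_2 + 1·M_3 = 6(Δ_2 - Δ_1) = 60
  1·M_2 + 4·M_3 + 1·M_4 = 6(Δ_3 - Δ_2) = 48
Clamped end conditions give two more equations: 2h_0·M_0 + h_0·M_1 = 6(Δ_0 - s'(-1)) = 27 and h_3·M_3 + 2h_3·M_4 = 6(s'(3) - Δ_3) = -66.
Solving: M_0 = 241/8, M_1 = -133/4, M_2 = 151/8, M_3 = 71/4, M_4 = -335/8.
On [1, 2], s'(x) = b_2 + 2c_2·(x - 1) + 3d_2·(x - 1)² with b_2 = Δ_2 - h_2(2M_2 + M_3)/6 = -37/4, c_2 = M_2/2 = 151/16, d_2 = (M_3 - M_2)/(6h_2) = -3/16. So s'(1) = -37/4.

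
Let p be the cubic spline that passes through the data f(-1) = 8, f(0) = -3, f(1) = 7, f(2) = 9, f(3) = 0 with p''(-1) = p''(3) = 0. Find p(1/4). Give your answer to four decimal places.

-1.7656

Write σ_i for p''(x_i). With h_i = 1, 1, 1, 1 and divided differences Δ_i = -11, 10, 2, -9, the continuity of p' gives the tridiagonal system
  1·σ_0 + 4·σ_1 + 1·σ_2 = 6(Δ_1 - Δ_0) = 126
  1·σ_1 + 4·σ_2 + 1·σ_3 = 6(Δ_2 - Δ_1) = -48
  1·σ_2 + 4·σ_3 + 1·σ_4 = 6(Δ_3 - Δ_2) = -66
Natural end conditions: σ_0 = σ_4 = 0.
Forward elimination and back-substitution give σ_0 = 0, σ_1 = 36, σ_2 = -18, σ_3 = -12, σ_4 = 0.
On [0, 1], p(t) = -3 + 1·t + 18·t² - 9·t³.
With t = 1/4: p(1/4) = -113/64.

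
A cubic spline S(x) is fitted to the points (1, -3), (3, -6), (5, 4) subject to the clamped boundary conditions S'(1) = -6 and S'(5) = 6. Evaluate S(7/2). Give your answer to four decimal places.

With M_i denoting the second derivative at x_i, h_i = 2, 2, and Δ_i = (y_(i+1) − y_i)/h_i = -3/2, 5:
  2·M_0 + 8·M_1 + 2·M_2 = 6(Δ_1 - Δ_0) = 39
Clamped end conditions give two more equations: 2h_0·M_0 + h_0·M_1 = 6(Δ_0 - S'(1)) = 27 and h_1·M_1 + 2h_1·M_2 = 6(S'(5) - Δ_1) = 6.
Solving: M_0 = 39/8, M_1 = 15/4, M_2 = -3/8.
On [3, 5], S(x) = -6 + 21/8·(x - 3) + 15/8·(x - 3)² - 11/32·(x - 3)³.
With (x - 3) = 1/2: S(7/2) = -1091/256.

-4.2617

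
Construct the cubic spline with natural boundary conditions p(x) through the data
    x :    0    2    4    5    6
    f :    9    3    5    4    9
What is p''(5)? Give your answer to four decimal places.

Let M_i = p''(x_i). Step sizes h_i = 2, 2, 1, 1; slopes of the chords Δ_i = (y_(i+1) - y_i)/h_i = -3, 1, -1, 5.
  2·M_0 + 8·M_1 + 2·M_2 = 6(Δ_1 - Δ_0) = 24
  2·M_1 + 6·M_2 + 1·M_3 = 6(Δ_2 - Δ_1) = -12
  1·M_2 + 4·M_3 + 1·M_4 = 6(Δ_3 - Δ_2) = 36
Natural end conditions: M_0 = M_4 = 0.
Forward elimination and back-substitution give M_0 = 0, M_1 = 30/7, M_2 = -36/7, M_3 = 72/7, M_4 = 0.

10.2857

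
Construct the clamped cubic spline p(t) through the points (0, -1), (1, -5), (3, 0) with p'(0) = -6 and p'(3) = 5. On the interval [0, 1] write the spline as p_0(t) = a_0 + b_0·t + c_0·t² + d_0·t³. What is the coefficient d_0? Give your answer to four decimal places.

With M_i denoting the second derivative at x_i, h_i = 1, 2, and Δ_i = (y_(i+1) − y_i)/h_i = -4, 5/2:
  1·M_0 + 6·M_1 + 2·M_2 = 6(Δ_1 - Δ_0) = 39
Clamped end conditions give two more equations: 2h_0·M_0 + h_0·M_1 = 6(Δ_0 - p'(0)) = 12 and h_1·M_1 + 2h_1·M_2 = 6(p'(3) - Δ_1) = 15.
Solving: M_0 = 19/6, M_1 = 17/3, M_2 = 11/12.
On [0, 1], with p_0(t) = a_0 + b_0·t + c_0·t² + d_0·t³: c_0 = M_0/2 = 19/12, d_0 = (M_1 - M_0)/(6h_0) = 5/12, b_0 = Δ_0 - h_0(2M_0 + M_1)/6 = -6.

0.4167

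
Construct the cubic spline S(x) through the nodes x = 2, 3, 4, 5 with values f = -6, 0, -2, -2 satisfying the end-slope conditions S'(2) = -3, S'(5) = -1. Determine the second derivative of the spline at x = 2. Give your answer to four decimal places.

39.3333

Let σ_i = S''(x_i). Step sizes h_i = 1, 1, 1; slopes of the chords Δ_i = (y_(i+1) - y_i)/h_i = 6, -2, 0.
  1·σ_0 + 4·σ_1 + 1·σ_2 = 6(Δ_1 - Δ_0) = -48
  1·σ_1 + 4·σ_2 + 1·σ_3 = 6(Δ_2 - Δ_1) = 12
Clamped end conditions give two more equations: 2h_0·σ_0 + h_0·σ_1 = 6(Δ_0 - S'(2)) = 54 and h_2·σ_2 + 2h_2·σ_3 = 6(S'(5) - Δ_2) = -6.
Hence σ_0 = 118/3, σ_1 = -74/3, σ_2 = 34/3, σ_3 = -26/3.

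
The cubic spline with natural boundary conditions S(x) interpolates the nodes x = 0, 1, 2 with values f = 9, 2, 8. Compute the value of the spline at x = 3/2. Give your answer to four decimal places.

3.7813

Write M_i for S''(x_i). With h_i = 1, 1 and divided differences Δ_i = -7, 6, the continuity of S' gives the tridiagonal system
  1·M_0 + 4·M_1 + 1·M_2 = 6(Δ_1 - Δ_0) = 78
Natural end conditions: M_0 = M_2 = 0.
Solving: M_0 = 0, M_1 = 39/2, M_2 = 0.
On [1, 2], S(x) = 2 - 1/2·(x - 1) + 39/4·(x - 1)² - 13/4·(x - 1)³.
With (x - 1) = 1/2: S(3/2) = 121/32.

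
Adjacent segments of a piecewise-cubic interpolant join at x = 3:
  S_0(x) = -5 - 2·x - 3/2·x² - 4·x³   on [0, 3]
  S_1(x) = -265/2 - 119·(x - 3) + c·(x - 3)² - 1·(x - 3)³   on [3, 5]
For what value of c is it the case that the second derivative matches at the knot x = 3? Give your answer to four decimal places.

S_0''(x) = -3 - 24·x, so S_0''(3) = -75. On the right, S_1''(3) = 2c, so c = -75/2.

-37.5000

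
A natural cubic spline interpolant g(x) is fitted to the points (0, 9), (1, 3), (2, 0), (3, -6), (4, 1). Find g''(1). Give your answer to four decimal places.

7.5000

Let σ_i = g''(x_i). Step sizes h_i = 1, 1, 1, 1; slopes of the chords Δ_i = (y_(i+1) - y_i)/h_i = -6, -3, -6, 7.
  1·σ_0 + 4·σ_1 + 1·σ_2 = 6(Δ_1 - Δ_0) = 18
  1·σ_1 + 4·σ_2 + 1·σ_3 = 6(Δ_2 - Δ_1) = -18
  1·σ_2 + 4·σ_3 + 1·σ_4 = 6(Δ_3 - Δ_2) = 78
Natural end conditions: σ_0 = σ_4 = 0.
Solving: σ_0 = 0, σ_1 = 15/2, σ_2 = -12, σ_3 = 45/2, σ_4 = 0.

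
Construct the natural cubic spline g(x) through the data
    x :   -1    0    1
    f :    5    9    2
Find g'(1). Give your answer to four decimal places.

-9.7500

With m_i denoting the second derivative at x_i, h_i = 1, 1, and Δ_i = (y_(i+1) − y_i)/h_i = 4, -7:
  1·m_0 + 4·m_1 + 1·m_2 = 6(Δ_1 - Δ_0) = -66
Natural end conditions: m_0 = m_2 = 0.
Solving the tridiagonal system: m_0 = 0, m_1 = -33/2, m_2 = 0.
On [0, 1], g'(x) = b_1 + 2c_1·x + 3d_1·x² with b_1 = Δ_1 - h_1(2m_1 + m_2)/6 = -3/2, c_1 = m_1/2 = -33/4, d_1 = (m_2 - m_1)/(6h_1) = 11/4. So g'(1) = -39/4.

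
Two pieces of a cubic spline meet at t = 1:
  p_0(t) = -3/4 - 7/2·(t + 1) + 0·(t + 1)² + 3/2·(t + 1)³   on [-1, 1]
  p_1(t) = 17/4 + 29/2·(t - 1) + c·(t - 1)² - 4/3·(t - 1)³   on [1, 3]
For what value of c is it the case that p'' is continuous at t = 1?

p_0''(t) = 0 + 9·(t + 1), so p_0''(1) = 18. On the right, p_1''(1) = 2c, so c = 9.

9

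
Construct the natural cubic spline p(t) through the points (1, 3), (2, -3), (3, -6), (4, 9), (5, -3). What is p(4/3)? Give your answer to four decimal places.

1.2857

Let m_i = p''(x_i). Step sizes h_i = 1, 1, 1, 1; slopes of the chords Δ_i = (y_(i+1) - y_i)/h_i = -6, -3, 15, -12.
  1·m_0 + 4·m_1 + 1·m_2 = 6(Δ_1 - Δ_0) = 18
  1·m_1 + 4·m_2 + 1·m_3 = 6(Δ_2 - Δ_1) = 108
  1·m_2 + 4·m_3 + 1·m_4 = 6(Δ_3 - Δ_2) = -162
Natural end conditions: m_0 = m_4 = 0.
Solving: m_0 = 0, m_1 = -81/14, m_2 = 288/7, m_3 = -711/14, m_4 = 0.
On [1, 2], p(t) = 3 - 141/28·(t - 1) + 0·(t - 1)² - 27/28·(t - 1)³.
With (t - 1) = 1/3: p(4/3) = 9/7.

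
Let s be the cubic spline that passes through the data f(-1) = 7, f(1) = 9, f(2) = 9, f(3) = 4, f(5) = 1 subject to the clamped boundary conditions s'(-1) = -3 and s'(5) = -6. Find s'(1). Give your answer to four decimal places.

2.1250

With M_i denoting the second derivative at x_i, h_i = 2, 1, 1, 2, and Δ_i = (y_(i+1) − y_i)/h_i = 1, 0, -5, -3/2:
  2·M_0 + 6·M_1 + 1·M_2 = 6(Δ_1 - Δ_0) = -6
  1·M_1 + 4·M_2 + 1·M_3 = 6(Δ_2 - Δ_1) = -30
  1·M_2 + 6·M_3 + 2·M_4 = 6(Δ_3 - Δ_2) = 21
Clamped end conditions give two more equations: 2h_0·M_0 + h_0·M_1 = 6(Δ_0 - s'(-1)) = 24 and h_3·M_3 + 2h_3·M_4 = 6(s'(5) - Δ_3) = -27.
Hence M_0 = 55/8, M_1 = -7/4, M_2 = -37/4, M_3 = 35/4, M_4 = -89/8.
On [1, 2], s'(t) = b_1 + 2c_1·(t - 1) + 3d_1·(t - 1)² with b_1 = Δ_1 - h_1(2M_1 + M_2)/6 = 17/8, c_1 = M_1/2 = -7/8, d_1 = (M_2 - M_1)/(6h_1) = -5/4. So s'(1) = 17/8.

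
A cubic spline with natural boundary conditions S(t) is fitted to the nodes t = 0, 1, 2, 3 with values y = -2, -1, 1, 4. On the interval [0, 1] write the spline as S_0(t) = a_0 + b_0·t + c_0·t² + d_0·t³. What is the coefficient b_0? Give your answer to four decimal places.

With σ_i denoting the second derivative at x_i, h_i = 1, 1, 1, and Δ_i = (y_(i+1) − y_i)/h_i = 1, 2, 3:
  1·σ_0 + 4·σ_1 + 1·σ_2 = 6(Δ_1 - Δ_0) = 6
  1·σ_1 + 4·σ_2 + 1·σ_3 = 6(Δ_2 - Δ_1) = 6
Natural end conditions: σ_0 = σ_3 = 0.
Solving: σ_0 = 0, σ_1 = 6/5, σ_2 = 6/5, σ_3 = 0.
On [0, 1], with S_0(t) = a_0 + b_0·t + c_0·t² + d_0·t³: c_0 = σ_0/2 = 0, d_0 = (σ_1 - σ_0)/(6h_0) = 1/5, b_0 = Δ_0 - h_0(2σ_0 + σ_1)/6 = 4/5.

0.8000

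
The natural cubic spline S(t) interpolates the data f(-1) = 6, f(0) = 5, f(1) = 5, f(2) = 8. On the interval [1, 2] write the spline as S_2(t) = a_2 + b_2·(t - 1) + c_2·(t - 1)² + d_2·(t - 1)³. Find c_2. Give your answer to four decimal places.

2.2000

With m_i denoting the second derivative at x_i, h_i = 1, 1, 1, and Δ_i = (y_(i+1) − y_i)/h_i = -1, 0, 3:
  1·m_0 + 4·m_1 + 1·m_2 = 6(Δ_1 - Δ_0) = 6
  1·m_1 + 4·m_2 + 1·m_3 = 6(Δ_2 - Δ_1) = 18
Natural end conditions: m_0 = m_3 = 0.
Solving the tridiagonal system: m_0 = 0, m_1 = 2/5, m_2 = 22/5, m_3 = 0.
On [1, 2], with S_2(t) = a_2 + b_2·(t - 1) + c_2·(t - 1)² + d_2·(t - 1)³: c_2 = m_2/2 = 11/5, d_2 = (m_3 - m_2)/(6h_2) = -11/15, b_2 = Δ_2 - h_2(2m_2 + m_3)/6 = 23/15.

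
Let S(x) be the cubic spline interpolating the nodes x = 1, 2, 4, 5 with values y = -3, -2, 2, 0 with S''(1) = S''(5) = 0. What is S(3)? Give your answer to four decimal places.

Put M_i = S'' at the i-th knot. Here h = (1, 2, 1) and Δ = (1, 2, -2), so the interior equations h_(i-1)·M_(i-1) + 2(h_(i-1)+h_i)·M_i + h_i·M_(i+1) = 6(Δ_i − Δ_(i-1)) read
  1·M_0 + 6·M_1 + 2·M_2 = 6(Δ_1 - Δ_0) = 6
  2·M_1 + 6·M_2 + 1·M_3 = 6(Δ_2 - Δ_1) = -24
Natural end conditions: M_0 = M_3 = 0.
Hence M_0 = 0, M_1 = 21/8, M_2 = -39/8, M_3 = 0.
On [2, 4], S(x) = -2 + 15/8·(x - 2) + 21/16·(x - 2)² - 5/8·(x - 2)³.
With (x - 2) = 1: S(3) = 9/16.

0.5625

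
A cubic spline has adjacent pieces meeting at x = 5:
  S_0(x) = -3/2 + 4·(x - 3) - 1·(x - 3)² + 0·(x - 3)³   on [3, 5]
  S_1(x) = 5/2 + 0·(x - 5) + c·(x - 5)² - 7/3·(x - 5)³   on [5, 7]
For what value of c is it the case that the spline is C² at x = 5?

-1

S_0''(x) = -2 + 0·(x - 3), so S_0''(5) = -2. On the right, S_1''(5) = 2c, so c = -1.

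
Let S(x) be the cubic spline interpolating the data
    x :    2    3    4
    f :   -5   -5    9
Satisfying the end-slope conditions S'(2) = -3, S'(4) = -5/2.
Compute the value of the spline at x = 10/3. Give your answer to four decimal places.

With σ_i denoting the second derivative at x_i, h_i = 1, 1, and Δ_i = (y_(i+1) − y_i)/h_i = 0, 14:
  1·σ_0 + 4·σ_1 + 1·σ_2 = 6(Δ_1 - Δ_0) = 84
Clamped end conditions give two more equations: 2h_0·σ_0 + h_0·σ_1 = 6(Δ_0 - S'(2)) = 18 and h_1·σ_1 + 2h_1·σ_2 = 6(S'(4) - Δ_1) = -99.
Solving the tridiagonal system: σ_0 = -47/4, σ_1 = 83/2, σ_2 = -281/4.
On [3, 4], S(x) = -5 + 95/8·(x - 3) + 83/4·(x - 3)² - 149/8·(x - 3)³.
With (x - 3) = 1/3: S(10/3) = 31/54.

0.5741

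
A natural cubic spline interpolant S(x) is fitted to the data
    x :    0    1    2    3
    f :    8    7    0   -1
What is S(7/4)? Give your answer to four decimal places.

Let m_i = S''(x_i). Step sizes h_i = 1, 1, 1; slopes of the chords Δ_i = (y_(i+1) - y_i)/h_i = -1, -7, -1.
  1·m_0 + 4·m_1 + 1·m_2 = 6(Δ_1 - Δ_0) = -36
  1·m_1 + 4·m_2 + 1·m_3 = 6(Δ_2 - Δ_1) = 36
Natural end conditions: m_0 = m_3 = 0.
Solving the tridiagonal system: m_0 = 0, m_1 = -12, m_2 = 12, m_3 = 0.
On [1, 2], S(x) = 7 - 5·(x - 1) - 6·(x - 1)² + 4·(x - 1)³.
With (x - 1) = 3/4: S(7/4) = 25/16.

1.5625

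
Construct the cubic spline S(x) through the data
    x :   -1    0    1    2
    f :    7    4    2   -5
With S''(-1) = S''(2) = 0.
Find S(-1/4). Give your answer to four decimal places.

4.5531

Let σ_i = S''(x_i). Step sizes h_i = 1, 1, 1; slopes of the chords Δ_i = (y_(i+1) - y_i)/h_i = -3, -2, -7.
  1·σ_0 + 4·σ_1 + 1·σ_2 = 6(Δ_1 - Δ_0) = 6
  1·σ_1 + 4·σ_2 + 1·σ_3 = 6(Δ_2 - Δ_1) = -30
Natural end conditions: σ_0 = σ_3 = 0.
Hence σ_0 = 0, σ_1 = 18/5, σ_2 = -42/5, σ_3 = 0.
On [-1, 0], S(x) = 7 - 18/5·(x + 1) + 0·(x + 1)² + 3/5·(x + 1)³.
With (x + 1) = 3/4: S(-1/4) = 1457/320.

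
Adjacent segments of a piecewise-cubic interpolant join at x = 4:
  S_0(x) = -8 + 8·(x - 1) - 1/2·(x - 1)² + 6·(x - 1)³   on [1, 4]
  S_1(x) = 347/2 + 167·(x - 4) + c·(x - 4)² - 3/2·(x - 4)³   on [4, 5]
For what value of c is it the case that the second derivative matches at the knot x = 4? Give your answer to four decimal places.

S_0''(x) = -1 + 36·(x - 1), so S_0''(4) = 107. On the right, S_1''(4) = 2c, so c = 107/2.

53.5000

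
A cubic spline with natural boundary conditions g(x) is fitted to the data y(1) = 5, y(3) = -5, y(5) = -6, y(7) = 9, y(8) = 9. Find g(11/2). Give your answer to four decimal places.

-2.4501

With σ_i denoting the second derivative at x_i, h_i = 2, 2, 2, 1, and Δ_i = (y_(i+1) − y_i)/h_i = -5, -1/2, 15/2, 0:
  2·σ_0 + 8·σ_1 + 2·σ_2 = 6(Δ_1 - Δ_0) = 27
  2·σ_1 + 8·σ_2 + 2·σ_3 = 6(Δ_2 - Δ_1) = 48
  2·σ_2 + 6·σ_3 + 1·σ_4 = 6(Δ_3 - Δ_2) = -45
Natural end conditions: σ_0 = σ_4 = 0.
Forward elimination and back-substitution give σ_0 = 0, σ_1 = 54/41, σ_2 = 675/82, σ_3 = -420/41, σ_4 = 0.
On [5, 7], g(x) = -6 + 445/82·(x - 5) + 675/164·(x - 5)² - 505/328·(x - 5)³.
With (x - 5) = 1/2: g(11/2) = -6429/2624.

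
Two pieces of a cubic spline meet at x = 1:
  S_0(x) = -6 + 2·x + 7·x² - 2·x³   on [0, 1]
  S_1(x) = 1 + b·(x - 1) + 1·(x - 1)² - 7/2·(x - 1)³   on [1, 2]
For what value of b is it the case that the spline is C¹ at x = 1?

S_0'(x) = 2 + 14·x - 6·x², so S_0'(1) = 10. On the right, S_1'(1) = b, so b = 10.

10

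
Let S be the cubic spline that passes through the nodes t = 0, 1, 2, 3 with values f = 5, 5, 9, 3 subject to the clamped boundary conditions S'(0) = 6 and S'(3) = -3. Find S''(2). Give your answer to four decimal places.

-25.2000

With σ_i denoting the second derivative at x_i, h_i = 1, 1, 1, and Δ_i = (y_(i+1) − y_i)/h_i = 0, 4, -6:
  1·σ_0 + 4·σ_1 + 1·σ_2 = 6(Δ_1 - Δ_0) = 24
  1·σ_1 + 4·σ_2 + 1·σ_3 = 6(Δ_2 - Δ_1) = -60
Clamped end conditions give two more equations: 2h_0·σ_0 + h_0·σ_1 = 6(Δ_0 - S'(0)) = -36 and h_2·σ_2 + 2h_2·σ_3 = 6(S'(3) - Δ_2) = 18.
Solving: σ_0 = -138/5, σ_1 = 96/5, σ_2 = -126/5, σ_3 = 108/5.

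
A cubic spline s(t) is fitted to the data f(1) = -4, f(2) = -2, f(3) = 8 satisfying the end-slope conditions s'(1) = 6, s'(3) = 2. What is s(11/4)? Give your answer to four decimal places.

6.4844

Put M_i = s'' at the i-th knot. Here h = (1, 1) and Δ = (2, 10), so the interior equations h_(i-1)·M_(i-1) + 2(h_(i-1)+h_i)·M_i + h_i·M_(i+1) = 6(Δ_i − Δ_(i-1)) read
  1·M_0 + 4·M_1 + 1·M_2 = 6(Δ_1 - Δ_0) = 48
Clamped end conditions give two more equations: 2h_0·M_0 + h_0·M_1 = 6(Δ_0 - s'(1)) = -24 and h_1·M_1 + 2h_1·M_2 = 6(s'(3) - Δ_1) = -48.
Solving the tridiagonal system: M_0 = -26, M_1 = 28, M_2 = -38.
On [2, 3], s(t) = -2 + 7·(t - 2) + 14·(t - 2)² - 11·(t - 2)³.
With (t - 2) = 3/4: s(11/4) = 415/64.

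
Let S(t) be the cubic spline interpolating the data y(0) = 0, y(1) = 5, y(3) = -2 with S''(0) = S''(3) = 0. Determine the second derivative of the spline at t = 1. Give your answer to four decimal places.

-8.5000

Write m_i for S''(x_i). With h_i = 1, 2 and divided differences Δ_i = 5, -7/2, the continuity of S' gives the tridiagonal system
  1·m_0 + 6·m_1 + 2·m_2 = 6(Δ_1 - Δ_0) = -51
Natural end conditions: m_0 = m_2 = 0.
Hence m_0 = 0, m_1 = -17/2, m_2 = 0.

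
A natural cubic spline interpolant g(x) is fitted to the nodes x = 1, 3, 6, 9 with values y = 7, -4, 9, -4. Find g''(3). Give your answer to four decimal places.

7.7838

With m_i denoting the second derivative at x_i, h_i = 2, 3, 3, and Δ_i = (y_(i+1) − y_i)/h_i = -11/2, 13/3, -13/3:
  2·m_0 + 10·m_1 + 3·m_2 = 6(Δ_1 - Δ_0) = 59
  3·m_1 + 12·m_2 + 3·m_3 = 6(Δ_2 - Δ_1) = -52
Natural end conditions: m_0 = m_3 = 0.
Forward elimination and back-substitution give m_0 = 0, m_1 = 288/37, m_2 = -697/111, m_3 = 0.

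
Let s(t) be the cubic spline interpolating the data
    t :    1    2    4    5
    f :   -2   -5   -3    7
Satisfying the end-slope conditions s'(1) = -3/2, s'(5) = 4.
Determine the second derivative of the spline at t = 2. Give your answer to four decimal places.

Put M_i = s'' at the i-th knot. Here h = (1, 2, 1) and Δ = (-3, 1, 10), so the interior equations h_(i-1)·M_(i-1) + 2(h_(i-1)+h_i)·M_i + h_i·M_(i+1) = 6(Δ_i − Δ_(i-1)) read
  1·M_0 + 6·M_1 + 2·M_2 = 6(Δ_1 - Δ_0) = 24
  2·M_1 + 6·M_2 + 1·M_3 = 6(Δ_2 - Δ_1) = 54
Clamped end conditions give two more equations: 2h_0·M_0 + h_0·M_1 = 6(Δ_0 - s'(1)) = -9 and h_2·M_2 + 2h_2·M_3 = 6(s'(5) - Δ_2) = -36.
Solving: M_0 = -166/35, M_1 = 17/35, M_2 = 452/35, M_3 = -856/35.

0.4857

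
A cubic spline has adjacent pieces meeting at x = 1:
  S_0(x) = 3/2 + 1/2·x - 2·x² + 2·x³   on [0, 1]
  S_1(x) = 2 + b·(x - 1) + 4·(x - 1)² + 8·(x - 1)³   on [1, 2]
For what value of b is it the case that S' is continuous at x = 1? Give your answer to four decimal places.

S_0'(x) = 1/2 - 4·x + 6·x², so S_0'(1) = 5/2. On the right, S_1'(1) = b, so b = 5/2.

2.5000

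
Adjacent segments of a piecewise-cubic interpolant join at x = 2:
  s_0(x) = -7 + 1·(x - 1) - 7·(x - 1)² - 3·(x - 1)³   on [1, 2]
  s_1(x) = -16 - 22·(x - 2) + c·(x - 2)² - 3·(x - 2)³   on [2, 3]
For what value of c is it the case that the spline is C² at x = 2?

-16

s_0''(x) = -14 - 18·(x - 1), so s_0''(2) = -32. On the right, s_1''(2) = 2c, so c = -16.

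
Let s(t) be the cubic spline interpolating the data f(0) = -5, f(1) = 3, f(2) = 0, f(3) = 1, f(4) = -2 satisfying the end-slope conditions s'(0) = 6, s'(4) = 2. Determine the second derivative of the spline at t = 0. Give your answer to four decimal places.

18.6071

With σ_i denoting the second derivative at x_i, h_i = 1, 1, 1, 1, and Δ_i = (y_(i+1) − y_i)/h_i = 8, -3, 1, -3:
  1·σ_0 + 4·σ_1 + 1·σ_2 = 6(Δ_1 - Δ_0) = -66
  1·σ_1 + 4·σ_2 + 1·σ_3 = 6(Δ_2 - Δ_1) = 24
  1·σ_2 + 4·σ_3 + 1·σ_4 = 6(Δ_3 - Δ_2) = -24
Clamped end conditions give two more equations: 2h_0·σ_0 + h_0·σ_1 = 6(Δ_0 - s'(0)) = 12 and h_3·σ_3 + 2h_3·σ_4 = 6(s'(4) - Δ_3) = 30.
Solving: σ_0 = 521/28, σ_1 = -353/14, σ_2 = 65/4, σ_3 = -221/14, σ_4 = 641/28.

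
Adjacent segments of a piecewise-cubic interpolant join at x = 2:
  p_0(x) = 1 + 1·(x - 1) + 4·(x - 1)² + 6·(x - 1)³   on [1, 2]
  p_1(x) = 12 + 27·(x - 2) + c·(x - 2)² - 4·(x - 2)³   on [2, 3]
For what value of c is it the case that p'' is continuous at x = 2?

p_0''(x) = 8 + 36·(x - 1), so p_0''(2) = 44. On the right, p_1''(2) = 2c, so c = 22.

22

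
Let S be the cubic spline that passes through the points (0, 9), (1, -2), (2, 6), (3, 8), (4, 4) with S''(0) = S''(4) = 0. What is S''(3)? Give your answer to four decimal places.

Let M_i = S''(x_i). Step sizes h_i = 1, 1, 1, 1; slopes of the chords Δ_i = (y_(i+1) - y_i)/h_i = -11, 8, 2, -4.
  1·M_0 + 4·M_1 + 1·M_2 = 6(Δ_1 - Δ_0) = 114
  1·M_1 + 4·M_2 + 1·M_3 = 6(Δ_2 - Δ_1) = -36
  1·M_2 + 4·M_3 + 1·M_4 = 6(Δ_3 - Δ_2) = -36
Natural end conditions: M_0 = M_4 = 0.
Solving the tridiagonal system: M_0 = 0, M_1 = 909/28, M_2 = -111/7, M_3 = -141/28, M_4 = 0.

-5.0357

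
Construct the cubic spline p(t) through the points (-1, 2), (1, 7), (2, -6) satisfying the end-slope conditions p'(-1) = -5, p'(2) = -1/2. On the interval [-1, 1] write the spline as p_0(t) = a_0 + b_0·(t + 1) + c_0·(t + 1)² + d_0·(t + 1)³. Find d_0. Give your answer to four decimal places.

With M_i denoting the second derivative at x_i, h_i = 2, 1, and Δ_i = (y_(i+1) − y_i)/h_i = 5/2, -13:
  2·M_0 + 6·M_1 + 1·M_2 = 6(Δ_1 - Δ_0) = -93
Clamped end conditions give two more equations: 2h_0·M_0 + h_0·M_1 = 6(Δ_0 - p'(-1)) = 45 and h_1·M_1 + 2h_1·M_2 = 6(p'(2) - Δ_1) = 75.
Solving the tridiagonal system: M_0 = 113/4, M_1 = -34, M_2 = 109/2.
On [-1, 1], with p_0(t) = a_0 + b_0·(t + 1) + c_0·(t + 1)² + d_0·(t + 1)³: c_0 = M_0/2 = 113/8, d_0 = (M_1 - M_0)/(6h_0) = -83/16, b_0 = Δ_0 - h_0(2M_0 + M_1)/6 = -5.

-5.1875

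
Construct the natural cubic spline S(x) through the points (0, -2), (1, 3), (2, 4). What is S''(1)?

With M_i denoting the second derivative at x_i, h_i = 1, 1, and Δ_i = (y_(i+1) − y_i)/h_i = 5, 1:
  1·M_0 + 4·M_1 + 1·M_2 = 6(Δ_1 - Δ_0) = -24
Natural end conditions: M_0 = M_2 = 0.
Solving the tridiagonal system: M_0 = 0, M_1 = -6, M_2 = 0.

-6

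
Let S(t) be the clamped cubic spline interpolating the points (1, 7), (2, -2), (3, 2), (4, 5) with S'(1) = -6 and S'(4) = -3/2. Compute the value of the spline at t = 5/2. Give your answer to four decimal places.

Write M_i for S''(x_i). With h_i = 1, 1, 1 and divided differences Δ_i = -9, 4, 3, the continuity of S' gives the tridiagonal system
  1·M_0 + 4·M_1 + 1·M_2 = 6(Δ_1 - Δ_0) = 78
  1·M_1 + 4·M_2 + 1·M_3 = 6(Δ_2 - Δ_1) = -6
Clamped end conditions give two more equations: 2h_0·M_0 + h_0·M_1 = 6(Δ_0 - S'(1)) = -18 and h_2·M_2 + 2h_2·M_3 = 6(S'(4) - Δ_2) = -27.
Solving the tridiagonal system: M_0 = -111/5, M_1 = 132/5, M_2 = -27/5, M_3 = -54/5.
On [2, 3], S(t) = -2 - 39/10·(t - 2) + 66/5·(t - 2)² - 53/10·(t - 2)³.
With (t - 2) = 1/2: S(5/2) = -21/16.

-1.3125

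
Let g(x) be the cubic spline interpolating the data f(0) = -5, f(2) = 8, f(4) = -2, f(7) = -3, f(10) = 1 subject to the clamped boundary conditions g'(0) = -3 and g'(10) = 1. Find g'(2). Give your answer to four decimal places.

Write M_i for g''(x_i). With h_i = 2, 2, 3, 3 and divided differences Δ_i = 13/2, -5, -1/3, 4/3, the continuity of g' gives the tridiagonal system
  2·M_0 + 8·M_1 + 2·M_2 = 6(Δ_1 - Δ_0) = -69
  2·M_1 + 10·M_2 + 3·M_3 = 6(Δ_2 - Δ_1) = 28
  3·M_2 + 12·M_3 + 3·M_4 = 6(Δ_3 - Δ_2) = 10
Clamped end conditions give two more equations: 2h_0·M_0 + h_0·M_1 = 6(Δ_0 - g'(0)) = 57 and h_3·M_3 + 2h_3·M_4 = 6(g'(10) - Δ_3) = -2.
Forward elimination and back-substitution give M_0 = 3093/140, M_1 = -549/35, M_2 = 123/20, M_3 = -149/210, M_4 = 3/140.
On [2, 4], g'(x) = b_1 + 2c_1·(x - 2) + 3d_1·(x - 2)² with b_1 = Δ_1 - h_1(2M_1 + M_2)/6 = 477/140, c_1 = M_1/2 = -549/70, d_1 = (M_2 - M_1)/(6h_1) = 1019/560. So g'(2) = 477/140.

3.4071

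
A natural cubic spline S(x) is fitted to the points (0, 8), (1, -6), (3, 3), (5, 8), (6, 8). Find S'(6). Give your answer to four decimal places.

Put M_i = S'' at the i-th knot. Here h = (1, 2, 2, 1) and Δ = (-14, 9/2, 5/2, 0), so the interior equations h_(i-1)·M_(i-1) + 2(h_(i-1)+h_i)·M_i + h_i·M_(i+1) = 6(Δ_i − Δ_(i-1)) read
  1·M_0 + 6·M_1 + 2·M_2 = 6(Δ_1 - Δ_0) = 111
  2·M_1 + 8·M_2 + 2·M_3 = 6(Δ_2 - Δ_1) = -12
  2·M_2 + 6·M_3 + 1·M_4 = 6(Δ_3 - Δ_2) = -15
Natural end conditions: M_0 = M_4 = 0.
Hence M_0 = 0, M_1 = 207/10, M_2 = -33/5, M_3 = -3/10, M_4 = 0.
On [5, 6], S'(x) = b_3 + 2c_3·(x - 5) + 3d_3·(x - 5)² with b_3 = Δ_3 - h_3(2M_3 + M_4)/6 = 1/10, c_3 = M_3/2 = -3/20, d_3 = (M_4 - M_3)/(6h_3) = 1/20. So S'(6) = -1/20.

-0.0500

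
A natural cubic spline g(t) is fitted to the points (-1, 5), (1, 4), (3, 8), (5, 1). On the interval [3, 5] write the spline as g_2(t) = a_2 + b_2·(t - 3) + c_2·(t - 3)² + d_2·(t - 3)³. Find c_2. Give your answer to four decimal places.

-2.4500

With m_i denoting the second derivative at x_i, h_i = 2, 2, 2, and Δ_i = (y_(i+1) − y_i)/h_i = -1/2, 2, -7/2:
  2·m_0 + 8·m_1 + 2·m_2 = 6(Δ_1 - Δ_0) = 15
  2·m_1 + 8·m_2 + 2·m_3 = 6(Δ_2 - Δ_1) = -33
Natural end conditions: m_0 = m_3 = 0.
Solving: m_0 = 0, m_1 = 31/10, m_2 = -49/10, m_3 = 0.
On [3, 5], with g_2(t) = a_2 + b_2·(t - 3) + c_2·(t - 3)² + d_2·(t - 3)³: c_2 = m_2/2 = -49/20, d_2 = (m_3 - m_2)/(6h_2) = 49/120, b_2 = Δ_2 - h_2(2m_2 + m_3)/6 = -7/30.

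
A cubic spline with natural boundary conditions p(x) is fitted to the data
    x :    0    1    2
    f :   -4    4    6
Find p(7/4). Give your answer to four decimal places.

Put M_i = p'' at the i-th knot. Here h = (1, 1) and Δ = (8, 2), so the interior equations h_(i-1)·M_(i-1) + 2(h_(i-1)+h_i)·M_i + h_i·M_(i+1) = 6(Δ_i − Δ_(i-1)) read
  1·M_0 + 4·M_1 + 1·M_2 = 6(Δ_1 - Δ_0) = -36
Natural end conditions: M_0 = M_2 = 0.
Forward elimination and back-substitution give M_0 = 0, M_1 = -9, M_2 = 0.
On [1, 2], p(x) = 4 + 5·(x - 1) - 9/2·(x - 1)² + 3/2·(x - 1)³.
With (x - 1) = 3/4: p(7/4) = 749/128.

5.8516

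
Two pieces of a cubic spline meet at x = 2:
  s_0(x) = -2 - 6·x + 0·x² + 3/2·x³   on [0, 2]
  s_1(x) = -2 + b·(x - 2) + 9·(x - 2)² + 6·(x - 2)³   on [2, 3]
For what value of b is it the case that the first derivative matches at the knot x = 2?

s_0'(x) = -6 + 0·x + 9/2·x², so s_0'(2) = 12. On the right, s_1'(2) = b, so b = 12.

12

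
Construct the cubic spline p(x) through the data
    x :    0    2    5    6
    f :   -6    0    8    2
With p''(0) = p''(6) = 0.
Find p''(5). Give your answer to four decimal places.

Let M_i = p''(x_i). Step sizes h_i = 2, 3, 1; slopes of the chords Δ_i = (y_(i+1) - y_i)/h_i = 3, 8/3, -6.
  2·M_0 + 10·M_1 + 3·M_2 = 6(Δ_1 - Δ_0) = -2
  3·M_1 + 8·M_2 + 1·M_3 = 6(Δ_2 - Δ_1) = -52
Natural end conditions: M_0 = M_3 = 0.
Solving the tridiagonal system: M_0 = 0, M_1 = 140/71, M_2 = -514/71, M_3 = 0.

-7.2394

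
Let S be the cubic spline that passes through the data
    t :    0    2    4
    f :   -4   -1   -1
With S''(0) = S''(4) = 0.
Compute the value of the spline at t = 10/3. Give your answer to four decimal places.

-0.7778

Let m_i = S''(x_i). Step sizes h_i = 2, 2; slopes of the chords Δ_i = (y_(i+1) - y_i)/h_i = 3/2, 0.
  2·m_0 + 8·m_1 + 2·m_2 = 6(Δ_1 - Δ_0) = -9
Natural end conditions: m_0 = m_2 = 0.
Solving: m_0 = 0, m_1 = -9/8, m_2 = 0.
On [2, 4], S(t) = -1 + 3/4·(t - 2) - 9/16·(t - 2)² + 3/32·(t - 2)³.
With (t - 2) = 4/3: S(10/3) = -7/9.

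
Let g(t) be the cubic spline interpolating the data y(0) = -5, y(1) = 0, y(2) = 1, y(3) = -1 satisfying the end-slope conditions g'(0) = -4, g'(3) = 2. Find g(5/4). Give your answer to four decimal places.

Let σ_i = g''(x_i). Step sizes h_i = 1, 1, 1; slopes of the chords Δ_i = (y_(i+1) - y_i)/h_i = 5, 1, -2.
  1·σ_0 + 4·σ_1 + 1·σ_2 = 6(Δ_1 - Δ_0) = -24
  1·σ_1 + 4·σ_2 + 1·σ_3 = 6(Δ_2 - Δ_1) = -18
Clamped end conditions give two more equations: 2h_0·σ_0 + h_0·σ_1 = 6(Δ_0 - g'(0)) = 54 and h_2·σ_2 + 2h_2·σ_3 = 6(g'(3) - Δ_2) = 24.
Solving the tridiagonal system: σ_0 = 168/5, σ_1 = -66/5, σ_2 = -24/5, σ_3 = 72/5.
On [1, 2], g(t) = 0 + 31/5·(t - 1) - 33/5·(t - 1)² + 7/5·(t - 1)³.
With (t - 1) = 1/4: g(5/4) = 371/320.

1.1594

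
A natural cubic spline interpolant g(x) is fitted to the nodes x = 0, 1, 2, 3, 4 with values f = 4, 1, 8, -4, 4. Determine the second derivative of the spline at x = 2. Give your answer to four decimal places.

-45.4286

Put M_i = g'' at the i-th knot. Here h = (1, 1, 1, 1) and Δ = (-3, 7, -12, 8), so the interior equations h_(i-1)·M_(i-1) + 2(h_(i-1)+h_i)·M_i + h_i·M_(i+1) = 6(Δ_i − Δ_(i-1)) read
  1·M_0 + 4·M_1 + 1·M_2 = 6(Δ_1 - Δ_0) = 60
  1·M_1 + 4·M_2 + 1·M_3 = 6(Δ_2 - Δ_1) = -114
  1·M_2 + 4·M_3 + 1·M_4 = 6(Δ_3 - Δ_2) = 120
Natural end conditions: M_0 = M_4 = 0.
Solving the tridiagonal system: M_0 = 0, M_1 = 369/14, M_2 = -318/7, M_3 = 579/14, M_4 = 0.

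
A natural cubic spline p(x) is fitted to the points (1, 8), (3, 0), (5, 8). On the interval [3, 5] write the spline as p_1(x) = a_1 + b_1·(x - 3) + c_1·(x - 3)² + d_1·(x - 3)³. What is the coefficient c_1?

With σ_i denoting the second derivative at x_i, h_i = 2, 2, and Δ_i = (y_(i+1) − y_i)/h_i = -4, 4:
  2·σ_0 + 8·σ_1 + 2·σ_2 = 6(Δ_1 - Δ_0) = 48
Natural end conditions: σ_0 = σ_2 = 0.
Hence σ_0 = 0, σ_1 = 6, σ_2 = 0.
On [3, 5], with p_1(x) = a_1 + b_1·(x - 3) + c_1·(x - 3)² + d_1·(x - 3)³: c_1 = σ_1/2 = 3, d_1 = (σ_2 - σ_1)/(6h_1) = -1/2, b_1 = Δ_1 - h_1(2σ_1 + σ_2)/6 = 0.

3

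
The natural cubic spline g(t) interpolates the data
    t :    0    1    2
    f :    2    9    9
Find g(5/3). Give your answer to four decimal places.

Let σ_i = g''(x_i). Step sizes h_i = 1, 1; slopes of the chords Δ_i = (y_(i+1) - y_i)/h_i = 7, 0.
  1·σ_0 + 4·σ_1 + 1·σ_2 = 6(Δ_1 - Δ_0) = -42
Natural end conditions: σ_0 = σ_2 = 0.
Solving the tridiagonal system: σ_0 = 0, σ_1 = -21/2, σ_2 = 0.
On [1, 2], g(t) = 9 + 7/2·(t - 1) - 21/4·(t - 1)² + 7/4·(t - 1)³.
With (t - 1) = 2/3: g(5/3) = 257/27.

9.5185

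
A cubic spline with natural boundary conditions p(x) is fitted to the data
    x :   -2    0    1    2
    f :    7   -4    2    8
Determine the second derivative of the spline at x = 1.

-3

With M_i denoting the second derivative at x_i, h_i = 2, 1, 1, and Δ_i = (y_(i+1) − y_i)/h_i = -11/2, 6, 6:
  2·M_0 + 6·M_1 + 1·M_2 = 6(Δ_1 - Δ_0) = 69
  1·M_1 + 4·M_2 + 1·M_3 = 6(Δ_2 - Δ_1) = 0
Natural end conditions: M_0 = M_3 = 0.
Hence M_0 = 0, M_1 = 12, M_2 = -3, M_3 = 0.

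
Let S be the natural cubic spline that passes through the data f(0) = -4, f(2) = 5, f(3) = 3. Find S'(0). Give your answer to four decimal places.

6.6667

With m_i denoting the second derivative at x_i, h_i = 2, 1, and Δ_i = (y_(i+1) − y_i)/h_i = 9/2, -2:
  2·m_0 + 6·m_1 + 1·m_2 = 6(Δ_1 - Δ_0) = -39
Natural end conditions: m_0 = m_2 = 0.
Solving: m_0 = 0, m_1 = -13/2, m_2 = 0.
On [0, 2], S'(t) = b_0 + 2c_0·t + 3d_0·t² with b_0 = Δ_0 - h_0(2m_0 + m_1)/6 = 20/3, c_0 = m_0/2 = 0, d_0 = (m_1 - m_0)/(6h_0) = -13/24. So S'(0) = 20/3.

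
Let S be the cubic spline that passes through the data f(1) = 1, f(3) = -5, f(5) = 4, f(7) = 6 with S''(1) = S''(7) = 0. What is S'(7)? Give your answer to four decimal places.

With M_i denoting the second derivative at x_i, h_i = 2, 2, 2, and Δ_i = (y_(i+1) − y_i)/h_i = -3, 9/2, 1:
  2·M_0 + 8·M_1 + 2·M_2 = 6(Δ_1 - Δ_0) = 45
  2·M_1 + 8·M_2 + 2·M_3 = 6(Δ_2 - Δ_1) = -21
Natural end conditions: M_0 = M_3 = 0.
Solving: M_0 = 0, M_1 = 67/10, M_2 = -43/10, M_3 = 0.
On [5, 7], S'(x) = b_2 + 2c_2·(x - 5) + 3d_2·(x - 5)² with b_2 = Δ_2 - h_2(2M_2 + M_3)/6 = 58/15, c_2 = M_2/2 = -43/20, d_2 = (M_3 - M_2)/(6h_2) = 43/120. So S'(7) = -13/30.

-0.4333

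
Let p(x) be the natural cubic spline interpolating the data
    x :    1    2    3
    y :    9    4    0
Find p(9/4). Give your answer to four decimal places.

2.9180

Write M_i for p''(x_i). With h_i = 1, 1 and divided differences Δ_i = -5, -4, the continuity of p' gives the tridiagonal system
  1·M_0 + 4·M_1 + 1·M_2 = 6(Δ_1 - Δ_0) = 6
Natural end conditions: M_0 = M_2 = 0.
Hence M_0 = 0, M_1 = 3/2, M_2 = 0.
On [2, 3], p(x) = 4 - 9/2·(x - 2) + 3/4·(x - 2)² - 1/4·(x - 2)³.
With (x - 2) = 1/4: p(9/4) = 747/256.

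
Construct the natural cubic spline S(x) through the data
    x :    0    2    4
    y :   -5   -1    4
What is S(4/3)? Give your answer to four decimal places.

Let σ_i = S''(x_i). Step sizes h_i = 2, 2; slopes of the chords Δ_i = (y_(i+1) - y_i)/h_i = 2, 5/2.
  2·σ_0 + 8·σ_1 + 2·σ_2 = 6(Δ_1 - Δ_0) = 3
Natural end conditions: σ_0 = σ_2 = 0.
Hence σ_0 = 0, σ_1 = 3/8, σ_2 = 0.
On [0, 2], S(x) = -5 + 15/8·x + 0·x² + 1/32·x³.
With x = 4/3: S(4/3) = -131/54.

-2.4259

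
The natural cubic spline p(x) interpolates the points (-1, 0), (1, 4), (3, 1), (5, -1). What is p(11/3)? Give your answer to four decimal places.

0.0617

Write M_i for p''(x_i). With h_i = 2, 2, 2 and divided differences Δ_i = 2, -3/2, -1, the continuity of p' gives the tridiagonal system
  2·M_0 + 8·M_1 + 2·M_2 = 6(Δ_1 - Δ_0) = -21
  2·M_1 + 8·M_2 + 2·M_3 = 6(Δ_2 - Δ_1) = 3
Natural end conditions: M_0 = M_3 = 0.
Forward elimination and back-substitution give M_0 = 0, M_1 = -29/10, M_2 = 11/10, M_3 = 0.
On [3, 5], p(x) = 1 - 26/15·(x - 3) + 11/20·(x - 3)² - 11/120·(x - 3)³.
With (x - 3) = 2/3: p(11/3) = 5/81.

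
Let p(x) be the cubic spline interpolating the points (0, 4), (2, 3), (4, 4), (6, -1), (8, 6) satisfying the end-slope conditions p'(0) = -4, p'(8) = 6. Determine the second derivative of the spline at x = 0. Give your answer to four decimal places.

Write M_i for p''(x_i). With h_i = 2, 2, 2, 2 and divided differences Δ_i = -1/2, 1/2, -5/2, 7/2, the continuity of p' gives the tridiagonal system
  2·M_0 + 8·M_1 + 2·M_2 = 6(Δ_1 - Δ_0) = 6
  2·M_1 + 8·M_2 + 2·M_3 = 6(Δ_2 - Δ_1) = -18
  2·M_2 + 8·M_3 + 2·M_4 = 6(Δ_3 - Δ_2) = 36
Clamped end conditions give two more equations: 2h_0·M_0 + h_0·M_1 = 6(Δ_0 - p'(0)) = 21 and h_3·M_3 + 2h_3·M_4 = 6(p'(8) - Δ_3) = 15.
Hence M_0 = 283/56, M_1 = 11/28, M_2 = -29/8, M_3 = 143/28, M_4 = 67/56.

5.0536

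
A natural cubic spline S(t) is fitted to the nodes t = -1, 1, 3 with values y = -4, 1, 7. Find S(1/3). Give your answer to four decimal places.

-0.7593

With σ_i denoting the second derivative at x_i, h_i = 2, 2, and Δ_i = (y_(i+1) − y_i)/h_i = 5/2, 3:
  2·σ_0 + 8·σ_1 + 2·σ_2 = 6(Δ_1 - Δ_0) = 3
Natural end conditions: σ_0 = σ_2 = 0.
Hence σ_0 = 0, σ_1 = 3/8, σ_2 = 0.
On [-1, 1], S(t) = -4 + 19/8·(t + 1) + 0·(t + 1)² + 1/32·(t + 1)³.
With (t + 1) = 4/3: S(1/3) = -41/54.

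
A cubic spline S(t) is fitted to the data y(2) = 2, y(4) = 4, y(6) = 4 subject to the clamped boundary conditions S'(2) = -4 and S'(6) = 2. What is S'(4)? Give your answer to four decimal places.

1.2500

Let m_i = S''(x_i). Step sizes h_i = 2, 2; slopes of the chords Δ_i = (y_(i+1) - y_i)/h_i = 1, 0.
  2·m_0 + 8·m_1 + 2·m_2 = 6(Δ_1 - Δ_0) = -6
Clamped end conditions give two more equations: 2h_0·m_0 + h_0·m_1 = 6(Δ_0 - S'(2)) = 30 and h_1·m_1 + 2h_1·m_2 = 6(S'(6) - Δ_1) = 12.
Forward elimination and back-substitution give m_0 = 39/4, m_1 = -9/2, m_2 = 21/4.
On [4, 6], S'(t) = b_1 + 2c_1·(t - 4) + 3d_1·(t - 4)² with b_1 = Δ_1 - h_1(2m_1 + m_2)/6 = 5/4, c_1 = m_1/2 = -9/4, d_1 = (m_2 - m_1)/(6h_1) = 13/16. So S'(4) = 5/4.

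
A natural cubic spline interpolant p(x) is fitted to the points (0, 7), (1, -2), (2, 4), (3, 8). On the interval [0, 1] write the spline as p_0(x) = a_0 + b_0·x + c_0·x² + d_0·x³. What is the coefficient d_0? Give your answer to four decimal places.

With σ_i denoting the second derivative at x_i, h_i = 1, 1, 1, and Δ_i = (y_(i+1) − y_i)/h_i = -9, 6, 4:
  1·σ_0 + 4·σ_1 + 1·σ_2 = 6(Δ_1 - Δ_0) = 90
  1·σ_1 + 4·σ_2 + 1·σ_3 = 6(Δ_2 - Δ_1) = -12
Natural end conditions: σ_0 = σ_3 = 0.
Hence σ_0 = 0, σ_1 = 124/5, σ_2 = -46/5, σ_3 = 0.
On [0, 1], with p_0(x) = a_0 + b_0·x + c_0·x² + d_0·x³: c_0 = σ_0/2 = 0, d_0 = (σ_1 - σ_0)/(6h_0) = 62/15, b_0 = Δ_0 - h_0(2σ_0 + σ_1)/6 = -197/15.

4.1333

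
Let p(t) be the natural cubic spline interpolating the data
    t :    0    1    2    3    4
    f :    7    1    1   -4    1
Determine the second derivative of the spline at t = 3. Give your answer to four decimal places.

Write M_i for p''(x_i). With h_i = 1, 1, 1, 1 and divided differences Δ_i = -6, 0, -5, 5, the continuity of p' gives the tridiagonal system
  1·M_0 + 4·M_1 + 1·M_2 = 6(Δ_1 - Δ_0) = 36
  1·M_1 + 4·M_2 + 1·M_3 = 6(Δ_2 - Δ_1) = -30
  1·M_2 + 4·M_3 + 1·M_4 = 6(Δ_3 - Δ_2) = 60
Natural end conditions: M_0 = M_4 = 0.
Solving the tridiagonal system: M_0 = 0, M_1 = 90/7, M_2 = -108/7, M_3 = 132/7, M_4 = 0.

18.8571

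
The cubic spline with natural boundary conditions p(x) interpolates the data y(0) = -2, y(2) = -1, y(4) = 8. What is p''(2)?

3

Write M_i for p''(x_i). With h_i = 2, 2 and divided differences Δ_i = 1/2, 9/2, the continuity of p' gives the tridiagonal system
  2·M_0 + 8·M_1 + 2·M_2 = 6(Δ_1 - Δ_0) = 24
Natural end conditions: M_0 = M_2 = 0.
Hence M_0 = 0, M_1 = 3, M_2 = 0.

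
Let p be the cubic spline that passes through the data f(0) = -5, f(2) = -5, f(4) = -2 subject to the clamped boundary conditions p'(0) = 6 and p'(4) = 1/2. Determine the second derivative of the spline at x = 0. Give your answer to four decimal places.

With σ_i denoting the second derivative at x_i, h_i = 2, 2, and Δ_i = (y_(i+1) − y_i)/h_i = 0, 3/2:
  2·σ_0 + 8·σ_1 + 2·σ_2 = 6(Δ_1 - Δ_0) = 9
Clamped end conditions give two more equations: 2h_0·σ_0 + h_0·σ_1 = 6(Δ_0 - p'(0)) = -36 and h_1·σ_1 + 2h_1·σ_2 = 6(p'(4) - Δ_1) = -6.
Solving: σ_0 = -23/2, σ_1 = 5, σ_2 = -4.

-11.5000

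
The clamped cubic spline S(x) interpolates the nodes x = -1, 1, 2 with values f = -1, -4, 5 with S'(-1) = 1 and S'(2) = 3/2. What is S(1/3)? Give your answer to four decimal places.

With σ_i denoting the second derivative at x_i, h_i = 2, 1, and Δ_i = (y_(i+1) − y_i)/h_i = -3/2, 9:
  2·σ_0 + 6·σ_1 + 1·σ_2 = 6(Δ_1 - Δ_0) = 63
Clamped end conditions give two more equations: 2h_0·σ_0 + h_0·σ_1 = 6(Δ_0 - S'(-1)) = -15 and h_1·σ_1 + 2h_1·σ_2 = 6(S'(2) - Δ_1) = -45.
Solving: σ_0 = -169/12, σ_1 = 62/3, σ_2 = -197/6.
On [-1, 1], S(x) = -1 + 1·(x + 1) - 169/24·(x + 1)² + 139/48·(x + 1)³.
With (x + 1) = 4/3: S(1/3) = -431/81.

-5.3210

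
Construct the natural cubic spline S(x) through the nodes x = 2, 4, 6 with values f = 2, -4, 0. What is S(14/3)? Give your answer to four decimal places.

-3.5926

Write σ_i for S''(x_i). With h_i = 2, 2 and divided differences Δ_i = -3, 2, the continuity of S' gives the tridiagonal system
  2·σ_0 + 8·σ_1 + 2·σ_2 = 6(Δ_1 - Δ_0) = 30
Natural end conditions: σ_0 = σ_2 = 0.
Solving: σ_0 = 0, σ_1 = 15/4, σ_2 = 0.
On [4, 6], S(x) = -4 - 1/2·(x - 4) + 15/8·(x - 4)² - 5/16·(x - 4)³.
With (x - 4) = 2/3: S(14/3) = -97/27.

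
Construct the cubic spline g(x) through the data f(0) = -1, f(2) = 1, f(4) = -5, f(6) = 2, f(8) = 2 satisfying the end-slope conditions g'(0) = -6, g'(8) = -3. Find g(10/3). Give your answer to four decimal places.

-3.2659

Put σ_i = g'' at the i-th knot. Here h = (2, 2, 2, 2) and Δ = (1, -3, 7/2, 0), so the interior equations h_(i-1)·σ_(i-1) + 2(h_(i-1)+h_i)·σ_i + h_i·σ_(i+1) = 6(Δ_i − Δ_(i-1)) read
  2·σ_0 + 8·σ_1 + 2·σ_2 = 6(Δ_1 - Δ_0) = -24
  2·σ_1 + 8·σ_2 + 2·σ_3 = 6(Δ_2 - Δ_1) = 39
  2·σ_2 + 8·σ_3 + 2·σ_4 = 6(Δ_3 - Δ_2) = -21
Clamped end conditions give two more equations: 2h_0·σ_0 + h_0·σ_1 = 6(Δ_0 - g'(0)) = 42 and h_3·σ_3 + 2h_3·σ_4 = 6(g'(8) - Δ_3) = -18.
Solving: σ_0 = 1665/112, σ_1 = -489/56, σ_2 = 129/16, σ_3 = -225/56, σ_4 = -279/112.
On [2, 4], g(x) = 1 + 15/112·(x - 2) - 489/112·(x - 2)² + 627/448·(x - 2)³.
With (x - 2) = 4/3: g(10/3) = -823/252.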